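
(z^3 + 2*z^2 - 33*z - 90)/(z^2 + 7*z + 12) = (z^2 - z - 30)/(z + 4)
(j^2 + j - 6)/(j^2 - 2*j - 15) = (j - 2)/(j - 5)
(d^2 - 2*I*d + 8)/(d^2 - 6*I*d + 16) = (d - 4*I)/(d - 8*I)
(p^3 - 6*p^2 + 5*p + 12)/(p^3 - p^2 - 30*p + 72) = (p + 1)/(p + 6)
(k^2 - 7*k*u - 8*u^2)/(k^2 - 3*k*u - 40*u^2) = (k + u)/(k + 5*u)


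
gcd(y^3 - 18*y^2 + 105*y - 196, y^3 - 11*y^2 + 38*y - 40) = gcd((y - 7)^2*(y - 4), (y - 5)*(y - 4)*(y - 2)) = y - 4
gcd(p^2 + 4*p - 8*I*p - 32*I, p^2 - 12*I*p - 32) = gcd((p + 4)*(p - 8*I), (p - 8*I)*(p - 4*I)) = p - 8*I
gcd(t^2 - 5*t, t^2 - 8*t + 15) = t - 5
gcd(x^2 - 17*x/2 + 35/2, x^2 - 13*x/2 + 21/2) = x - 7/2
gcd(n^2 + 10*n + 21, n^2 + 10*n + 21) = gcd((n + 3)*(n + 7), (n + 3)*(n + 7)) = n^2 + 10*n + 21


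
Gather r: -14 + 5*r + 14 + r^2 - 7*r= r^2 - 2*r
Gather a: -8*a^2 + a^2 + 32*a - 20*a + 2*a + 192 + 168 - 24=-7*a^2 + 14*a + 336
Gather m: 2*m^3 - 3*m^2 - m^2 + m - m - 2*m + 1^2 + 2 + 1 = 2*m^3 - 4*m^2 - 2*m + 4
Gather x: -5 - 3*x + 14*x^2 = 14*x^2 - 3*x - 5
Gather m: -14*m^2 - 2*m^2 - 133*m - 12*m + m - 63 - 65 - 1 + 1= -16*m^2 - 144*m - 128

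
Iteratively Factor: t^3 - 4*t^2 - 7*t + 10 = (t - 5)*(t^2 + t - 2) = (t - 5)*(t + 2)*(t - 1)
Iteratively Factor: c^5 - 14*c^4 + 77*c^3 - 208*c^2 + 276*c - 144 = (c - 4)*(c^4 - 10*c^3 + 37*c^2 - 60*c + 36) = (c - 4)*(c - 3)*(c^3 - 7*c^2 + 16*c - 12) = (c - 4)*(c - 3)*(c - 2)*(c^2 - 5*c + 6) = (c - 4)*(c - 3)^2*(c - 2)*(c - 2)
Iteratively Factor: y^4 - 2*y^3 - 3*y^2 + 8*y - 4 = (y - 1)*(y^3 - y^2 - 4*y + 4) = (y - 1)*(y + 2)*(y^2 - 3*y + 2) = (y - 1)^2*(y + 2)*(y - 2)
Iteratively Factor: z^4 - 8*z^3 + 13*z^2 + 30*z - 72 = (z - 3)*(z^3 - 5*z^2 - 2*z + 24) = (z - 4)*(z - 3)*(z^2 - z - 6) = (z - 4)*(z - 3)*(z + 2)*(z - 3)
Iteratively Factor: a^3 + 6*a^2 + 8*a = (a)*(a^2 + 6*a + 8) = a*(a + 2)*(a + 4)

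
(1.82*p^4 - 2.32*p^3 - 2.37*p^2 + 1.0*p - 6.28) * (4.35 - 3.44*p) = -6.2608*p^5 + 15.8978*p^4 - 1.9392*p^3 - 13.7495*p^2 + 25.9532*p - 27.318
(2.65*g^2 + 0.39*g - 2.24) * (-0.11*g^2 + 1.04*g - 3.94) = -0.2915*g^4 + 2.7131*g^3 - 9.789*g^2 - 3.8662*g + 8.8256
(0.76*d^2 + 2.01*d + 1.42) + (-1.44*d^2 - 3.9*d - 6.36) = -0.68*d^2 - 1.89*d - 4.94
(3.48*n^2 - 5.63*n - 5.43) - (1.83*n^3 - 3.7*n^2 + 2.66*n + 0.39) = -1.83*n^3 + 7.18*n^2 - 8.29*n - 5.82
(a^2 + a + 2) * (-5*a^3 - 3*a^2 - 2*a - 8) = -5*a^5 - 8*a^4 - 15*a^3 - 16*a^2 - 12*a - 16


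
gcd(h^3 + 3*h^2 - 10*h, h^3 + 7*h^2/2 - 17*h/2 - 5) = h^2 + 3*h - 10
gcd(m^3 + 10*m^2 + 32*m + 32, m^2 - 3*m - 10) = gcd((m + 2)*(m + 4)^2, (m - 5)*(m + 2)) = m + 2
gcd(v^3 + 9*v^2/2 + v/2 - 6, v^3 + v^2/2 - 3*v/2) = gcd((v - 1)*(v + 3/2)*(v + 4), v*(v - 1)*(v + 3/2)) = v^2 + v/2 - 3/2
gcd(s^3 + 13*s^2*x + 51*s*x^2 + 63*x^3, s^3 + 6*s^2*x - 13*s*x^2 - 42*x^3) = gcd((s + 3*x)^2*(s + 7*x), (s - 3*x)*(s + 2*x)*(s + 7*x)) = s + 7*x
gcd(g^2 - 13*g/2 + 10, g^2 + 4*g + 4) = 1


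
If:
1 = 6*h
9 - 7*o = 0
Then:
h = 1/6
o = 9/7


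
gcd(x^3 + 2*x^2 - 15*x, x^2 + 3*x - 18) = x - 3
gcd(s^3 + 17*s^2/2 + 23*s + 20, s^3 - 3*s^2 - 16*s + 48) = s + 4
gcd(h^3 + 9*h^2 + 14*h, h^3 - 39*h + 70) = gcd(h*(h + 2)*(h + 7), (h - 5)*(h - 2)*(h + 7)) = h + 7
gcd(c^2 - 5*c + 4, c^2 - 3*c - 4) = c - 4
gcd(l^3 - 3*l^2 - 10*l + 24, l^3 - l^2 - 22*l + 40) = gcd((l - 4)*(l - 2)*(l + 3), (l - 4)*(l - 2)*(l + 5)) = l^2 - 6*l + 8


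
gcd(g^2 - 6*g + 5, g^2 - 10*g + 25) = g - 5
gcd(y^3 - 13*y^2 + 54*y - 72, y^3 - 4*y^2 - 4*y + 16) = y - 4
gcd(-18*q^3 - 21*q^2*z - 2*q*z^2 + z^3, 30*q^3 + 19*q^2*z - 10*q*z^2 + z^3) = -6*q^2 - 5*q*z + z^2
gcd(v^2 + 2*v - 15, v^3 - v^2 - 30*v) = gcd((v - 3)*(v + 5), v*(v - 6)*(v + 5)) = v + 5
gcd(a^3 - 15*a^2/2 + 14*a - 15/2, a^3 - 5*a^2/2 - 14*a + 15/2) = a - 5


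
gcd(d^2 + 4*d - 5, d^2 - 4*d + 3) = d - 1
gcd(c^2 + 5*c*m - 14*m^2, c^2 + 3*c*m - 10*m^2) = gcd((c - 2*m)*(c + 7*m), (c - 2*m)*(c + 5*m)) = c - 2*m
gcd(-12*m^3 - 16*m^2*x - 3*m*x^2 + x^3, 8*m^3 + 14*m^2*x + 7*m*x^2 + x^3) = 2*m^2 + 3*m*x + x^2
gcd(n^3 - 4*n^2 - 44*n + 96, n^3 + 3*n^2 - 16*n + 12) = n^2 + 4*n - 12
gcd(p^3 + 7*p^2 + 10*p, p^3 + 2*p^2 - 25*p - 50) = p^2 + 7*p + 10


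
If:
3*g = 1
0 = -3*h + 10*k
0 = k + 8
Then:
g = 1/3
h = -80/3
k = -8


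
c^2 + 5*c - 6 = (c - 1)*(c + 6)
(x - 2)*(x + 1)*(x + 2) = x^3 + x^2 - 4*x - 4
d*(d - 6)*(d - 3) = d^3 - 9*d^2 + 18*d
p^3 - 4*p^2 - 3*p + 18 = (p - 3)^2*(p + 2)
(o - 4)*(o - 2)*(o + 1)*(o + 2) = o^4 - 3*o^3 - 8*o^2 + 12*o + 16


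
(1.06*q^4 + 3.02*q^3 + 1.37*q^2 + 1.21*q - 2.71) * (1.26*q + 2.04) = 1.3356*q^5 + 5.9676*q^4 + 7.887*q^3 + 4.3194*q^2 - 0.9462*q - 5.5284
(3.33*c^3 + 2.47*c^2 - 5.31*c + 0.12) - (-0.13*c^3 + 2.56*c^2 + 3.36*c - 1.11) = 3.46*c^3 - 0.0899999999999999*c^2 - 8.67*c + 1.23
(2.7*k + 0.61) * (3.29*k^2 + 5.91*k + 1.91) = 8.883*k^3 + 17.9639*k^2 + 8.7621*k + 1.1651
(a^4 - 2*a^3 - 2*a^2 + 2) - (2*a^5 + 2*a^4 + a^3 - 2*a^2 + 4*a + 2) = -2*a^5 - a^4 - 3*a^3 - 4*a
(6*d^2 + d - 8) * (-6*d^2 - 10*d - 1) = -36*d^4 - 66*d^3 + 32*d^2 + 79*d + 8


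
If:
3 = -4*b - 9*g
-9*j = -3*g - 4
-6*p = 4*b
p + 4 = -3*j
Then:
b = 9/2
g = -7/3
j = -1/3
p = -3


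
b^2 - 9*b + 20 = (b - 5)*(b - 4)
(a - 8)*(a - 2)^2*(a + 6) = a^4 - 6*a^3 - 36*a^2 + 184*a - 192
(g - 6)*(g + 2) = g^2 - 4*g - 12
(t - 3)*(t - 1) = t^2 - 4*t + 3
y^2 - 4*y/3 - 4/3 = (y - 2)*(y + 2/3)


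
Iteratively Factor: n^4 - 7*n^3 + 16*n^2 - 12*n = (n - 2)*(n^3 - 5*n^2 + 6*n) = n*(n - 2)*(n^2 - 5*n + 6) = n*(n - 3)*(n - 2)*(n - 2)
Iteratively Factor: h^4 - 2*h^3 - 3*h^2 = (h)*(h^3 - 2*h^2 - 3*h) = h*(h + 1)*(h^2 - 3*h) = h^2*(h + 1)*(h - 3)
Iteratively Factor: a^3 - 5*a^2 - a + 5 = (a - 5)*(a^2 - 1) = (a - 5)*(a + 1)*(a - 1)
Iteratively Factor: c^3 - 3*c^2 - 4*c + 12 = (c - 2)*(c^2 - c - 6) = (c - 2)*(c + 2)*(c - 3)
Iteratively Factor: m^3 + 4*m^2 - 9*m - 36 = (m + 3)*(m^2 + m - 12) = (m + 3)*(m + 4)*(m - 3)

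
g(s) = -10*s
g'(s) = -10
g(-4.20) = 42.00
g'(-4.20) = -10.00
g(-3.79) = 37.90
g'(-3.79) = -10.00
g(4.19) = -41.90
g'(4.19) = -10.00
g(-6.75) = 67.50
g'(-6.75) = -10.00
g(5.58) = -55.80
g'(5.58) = -10.00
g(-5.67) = 56.70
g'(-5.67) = -10.00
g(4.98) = -49.80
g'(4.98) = -10.00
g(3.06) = -30.60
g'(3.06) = -10.00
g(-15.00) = 150.00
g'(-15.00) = -10.00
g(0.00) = 0.00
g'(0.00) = -10.00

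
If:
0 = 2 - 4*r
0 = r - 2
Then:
No Solution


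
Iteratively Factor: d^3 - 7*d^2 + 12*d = (d - 3)*(d^2 - 4*d) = d*(d - 3)*(d - 4)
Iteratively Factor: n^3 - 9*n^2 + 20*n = (n - 5)*(n^2 - 4*n) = (n - 5)*(n - 4)*(n)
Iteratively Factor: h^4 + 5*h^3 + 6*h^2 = (h)*(h^3 + 5*h^2 + 6*h) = h*(h + 3)*(h^2 + 2*h) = h^2*(h + 3)*(h + 2)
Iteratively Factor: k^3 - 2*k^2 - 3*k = (k)*(k^2 - 2*k - 3) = k*(k + 1)*(k - 3)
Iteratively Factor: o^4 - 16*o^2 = (o - 4)*(o^3 + 4*o^2) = (o - 4)*(o + 4)*(o^2) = o*(o - 4)*(o + 4)*(o)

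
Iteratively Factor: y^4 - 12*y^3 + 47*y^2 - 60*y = (y - 4)*(y^3 - 8*y^2 + 15*y) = (y - 4)*(y - 3)*(y^2 - 5*y) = (y - 5)*(y - 4)*(y - 3)*(y)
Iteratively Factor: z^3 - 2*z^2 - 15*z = (z + 3)*(z^2 - 5*z) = z*(z + 3)*(z - 5)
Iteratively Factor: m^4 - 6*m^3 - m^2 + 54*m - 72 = (m - 3)*(m^3 - 3*m^2 - 10*m + 24) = (m - 3)*(m + 3)*(m^2 - 6*m + 8) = (m - 4)*(m - 3)*(m + 3)*(m - 2)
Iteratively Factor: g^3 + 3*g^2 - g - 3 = (g - 1)*(g^2 + 4*g + 3) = (g - 1)*(g + 3)*(g + 1)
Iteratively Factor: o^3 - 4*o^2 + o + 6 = (o + 1)*(o^2 - 5*o + 6) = (o - 3)*(o + 1)*(o - 2)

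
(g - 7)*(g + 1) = g^2 - 6*g - 7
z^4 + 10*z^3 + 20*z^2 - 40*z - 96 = (z - 2)*(z + 2)*(z + 4)*(z + 6)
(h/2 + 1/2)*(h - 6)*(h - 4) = h^3/2 - 9*h^2/2 + 7*h + 12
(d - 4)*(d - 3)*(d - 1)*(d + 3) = d^4 - 5*d^3 - 5*d^2 + 45*d - 36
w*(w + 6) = w^2 + 6*w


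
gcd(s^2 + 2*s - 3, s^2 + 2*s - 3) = s^2 + 2*s - 3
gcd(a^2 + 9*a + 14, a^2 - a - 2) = 1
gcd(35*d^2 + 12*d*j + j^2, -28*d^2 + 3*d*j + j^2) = 7*d + j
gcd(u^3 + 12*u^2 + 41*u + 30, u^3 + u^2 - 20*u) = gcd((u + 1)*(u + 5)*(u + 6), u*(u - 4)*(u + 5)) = u + 5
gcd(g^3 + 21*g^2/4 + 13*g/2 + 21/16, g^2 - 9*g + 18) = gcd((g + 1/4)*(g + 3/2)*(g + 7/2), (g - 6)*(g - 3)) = 1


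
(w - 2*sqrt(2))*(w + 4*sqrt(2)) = w^2 + 2*sqrt(2)*w - 16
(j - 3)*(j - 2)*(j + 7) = j^3 + 2*j^2 - 29*j + 42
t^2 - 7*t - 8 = (t - 8)*(t + 1)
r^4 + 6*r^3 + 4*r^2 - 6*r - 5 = (r - 1)*(r + 1)^2*(r + 5)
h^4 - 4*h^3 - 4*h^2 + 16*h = h*(h - 4)*(h - 2)*(h + 2)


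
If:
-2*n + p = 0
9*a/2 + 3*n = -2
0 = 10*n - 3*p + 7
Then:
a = 13/18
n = -7/4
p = -7/2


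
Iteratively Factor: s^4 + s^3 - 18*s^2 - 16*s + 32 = (s + 2)*(s^3 - s^2 - 16*s + 16) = (s - 1)*(s + 2)*(s^2 - 16) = (s - 1)*(s + 2)*(s + 4)*(s - 4)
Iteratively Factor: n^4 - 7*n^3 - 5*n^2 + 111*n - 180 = (n - 5)*(n^3 - 2*n^2 - 15*n + 36) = (n - 5)*(n + 4)*(n^2 - 6*n + 9) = (n - 5)*(n - 3)*(n + 4)*(n - 3)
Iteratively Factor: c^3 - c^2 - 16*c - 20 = (c + 2)*(c^2 - 3*c - 10) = (c - 5)*(c + 2)*(c + 2)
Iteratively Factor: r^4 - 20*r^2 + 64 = (r + 4)*(r^3 - 4*r^2 - 4*r + 16) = (r + 2)*(r + 4)*(r^2 - 6*r + 8) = (r - 2)*(r + 2)*(r + 4)*(r - 4)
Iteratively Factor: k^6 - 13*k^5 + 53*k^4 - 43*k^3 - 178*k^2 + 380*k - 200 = (k + 2)*(k^5 - 15*k^4 + 83*k^3 - 209*k^2 + 240*k - 100) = (k - 5)*(k + 2)*(k^4 - 10*k^3 + 33*k^2 - 44*k + 20) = (k - 5)^2*(k + 2)*(k^3 - 5*k^2 + 8*k - 4) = (k - 5)^2*(k - 2)*(k + 2)*(k^2 - 3*k + 2) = (k - 5)^2*(k - 2)*(k - 1)*(k + 2)*(k - 2)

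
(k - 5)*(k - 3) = k^2 - 8*k + 15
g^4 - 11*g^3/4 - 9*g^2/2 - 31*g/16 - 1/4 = (g - 4)*(g + 1/4)*(g + 1/2)^2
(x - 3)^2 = x^2 - 6*x + 9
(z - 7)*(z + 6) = z^2 - z - 42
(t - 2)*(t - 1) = t^2 - 3*t + 2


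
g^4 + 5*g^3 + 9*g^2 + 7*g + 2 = (g + 1)^3*(g + 2)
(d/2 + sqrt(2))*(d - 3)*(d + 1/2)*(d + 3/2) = d^4/2 - d^3/2 + sqrt(2)*d^3 - 21*d^2/8 - sqrt(2)*d^2 - 21*sqrt(2)*d/4 - 9*d/8 - 9*sqrt(2)/4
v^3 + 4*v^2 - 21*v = v*(v - 3)*(v + 7)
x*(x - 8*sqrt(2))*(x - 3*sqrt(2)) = x^3 - 11*sqrt(2)*x^2 + 48*x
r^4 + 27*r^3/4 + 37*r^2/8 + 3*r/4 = r*(r + 1/4)*(r + 1/2)*(r + 6)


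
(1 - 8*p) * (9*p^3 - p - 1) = -72*p^4 + 9*p^3 + 8*p^2 + 7*p - 1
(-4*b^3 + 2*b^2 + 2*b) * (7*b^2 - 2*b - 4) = -28*b^5 + 22*b^4 + 26*b^3 - 12*b^2 - 8*b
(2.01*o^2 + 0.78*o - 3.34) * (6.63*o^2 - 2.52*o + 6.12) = 13.3263*o^4 + 0.1062*o^3 - 11.8086*o^2 + 13.1904*o - 20.4408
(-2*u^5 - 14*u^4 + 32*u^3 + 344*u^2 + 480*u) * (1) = -2*u^5 - 14*u^4 + 32*u^3 + 344*u^2 + 480*u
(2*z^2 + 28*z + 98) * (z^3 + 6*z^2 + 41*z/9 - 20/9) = 2*z^5 + 40*z^4 + 2476*z^3/9 + 6400*z^2/9 + 3458*z/9 - 1960/9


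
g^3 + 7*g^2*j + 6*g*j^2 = g*(g + j)*(g + 6*j)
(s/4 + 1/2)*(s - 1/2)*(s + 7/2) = s^3/4 + 5*s^2/4 + 17*s/16 - 7/8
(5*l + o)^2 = 25*l^2 + 10*l*o + o^2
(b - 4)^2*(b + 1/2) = b^3 - 15*b^2/2 + 12*b + 8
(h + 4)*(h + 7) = h^2 + 11*h + 28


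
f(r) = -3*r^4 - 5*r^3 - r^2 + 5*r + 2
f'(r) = -12*r^3 - 15*r^2 - 2*r + 5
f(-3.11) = -153.47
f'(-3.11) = 227.10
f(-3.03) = -136.11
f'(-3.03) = 207.16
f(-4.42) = -752.89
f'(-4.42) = 757.00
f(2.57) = -207.50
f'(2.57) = -302.91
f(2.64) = -229.49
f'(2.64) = -325.62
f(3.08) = -408.15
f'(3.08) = -494.07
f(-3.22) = -180.05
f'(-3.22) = 256.55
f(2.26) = -127.79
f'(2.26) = -214.65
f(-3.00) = -130.00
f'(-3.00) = 200.00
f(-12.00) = -53770.00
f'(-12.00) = 18605.00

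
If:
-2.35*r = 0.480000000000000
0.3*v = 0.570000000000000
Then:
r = -0.20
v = 1.90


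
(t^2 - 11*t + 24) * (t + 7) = t^3 - 4*t^2 - 53*t + 168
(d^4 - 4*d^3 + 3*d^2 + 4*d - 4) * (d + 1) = d^5 - 3*d^4 - d^3 + 7*d^2 - 4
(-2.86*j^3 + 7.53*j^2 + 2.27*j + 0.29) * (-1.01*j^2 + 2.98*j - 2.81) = 2.8886*j^5 - 16.1281*j^4 + 28.1833*j^3 - 14.6876*j^2 - 5.5145*j - 0.8149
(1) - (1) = 0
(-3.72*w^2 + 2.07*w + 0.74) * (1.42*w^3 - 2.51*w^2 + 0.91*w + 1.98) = -5.2824*w^5 + 12.2766*w^4 - 7.5301*w^3 - 7.3393*w^2 + 4.772*w + 1.4652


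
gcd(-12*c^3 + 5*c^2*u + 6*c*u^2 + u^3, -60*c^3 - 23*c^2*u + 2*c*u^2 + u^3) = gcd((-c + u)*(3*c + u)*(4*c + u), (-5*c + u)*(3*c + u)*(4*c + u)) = 12*c^2 + 7*c*u + u^2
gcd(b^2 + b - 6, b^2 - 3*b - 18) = b + 3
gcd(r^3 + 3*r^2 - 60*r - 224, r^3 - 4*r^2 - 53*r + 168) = r^2 - r - 56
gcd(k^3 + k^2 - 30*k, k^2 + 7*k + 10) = 1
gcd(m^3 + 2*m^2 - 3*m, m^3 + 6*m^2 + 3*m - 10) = m - 1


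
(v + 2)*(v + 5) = v^2 + 7*v + 10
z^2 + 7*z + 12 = (z + 3)*(z + 4)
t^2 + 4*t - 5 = (t - 1)*(t + 5)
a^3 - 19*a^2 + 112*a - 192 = (a - 8)^2*(a - 3)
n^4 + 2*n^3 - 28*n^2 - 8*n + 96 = (n - 4)*(n - 2)*(n + 2)*(n + 6)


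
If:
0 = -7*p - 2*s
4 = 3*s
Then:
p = -8/21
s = 4/3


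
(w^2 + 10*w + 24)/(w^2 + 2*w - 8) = (w + 6)/(w - 2)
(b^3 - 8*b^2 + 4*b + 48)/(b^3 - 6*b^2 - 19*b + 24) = (b^3 - 8*b^2 + 4*b + 48)/(b^3 - 6*b^2 - 19*b + 24)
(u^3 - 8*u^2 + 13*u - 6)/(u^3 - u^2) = 1 - 7/u + 6/u^2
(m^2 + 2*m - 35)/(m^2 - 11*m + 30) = (m + 7)/(m - 6)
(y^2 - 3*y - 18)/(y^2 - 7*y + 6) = (y + 3)/(y - 1)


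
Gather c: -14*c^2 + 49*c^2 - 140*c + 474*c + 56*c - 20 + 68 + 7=35*c^2 + 390*c + 55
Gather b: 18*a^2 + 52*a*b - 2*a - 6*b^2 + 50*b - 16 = 18*a^2 - 2*a - 6*b^2 + b*(52*a + 50) - 16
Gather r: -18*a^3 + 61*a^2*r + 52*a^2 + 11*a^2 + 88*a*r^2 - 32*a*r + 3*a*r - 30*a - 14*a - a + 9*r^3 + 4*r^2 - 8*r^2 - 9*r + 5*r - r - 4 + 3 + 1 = -18*a^3 + 63*a^2 - 45*a + 9*r^3 + r^2*(88*a - 4) + r*(61*a^2 - 29*a - 5)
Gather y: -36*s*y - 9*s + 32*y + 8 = -9*s + y*(32 - 36*s) + 8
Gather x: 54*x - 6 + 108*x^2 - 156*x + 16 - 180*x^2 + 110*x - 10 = -72*x^2 + 8*x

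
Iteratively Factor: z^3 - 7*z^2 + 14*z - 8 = (z - 4)*(z^2 - 3*z + 2) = (z - 4)*(z - 2)*(z - 1)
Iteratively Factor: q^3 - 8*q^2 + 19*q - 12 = (q - 4)*(q^2 - 4*q + 3) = (q - 4)*(q - 3)*(q - 1)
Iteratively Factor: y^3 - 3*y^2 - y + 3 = (y - 1)*(y^2 - 2*y - 3) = (y - 3)*(y - 1)*(y + 1)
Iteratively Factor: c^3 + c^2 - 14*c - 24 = (c + 3)*(c^2 - 2*c - 8) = (c - 4)*(c + 3)*(c + 2)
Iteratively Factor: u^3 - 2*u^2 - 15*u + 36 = (u + 4)*(u^2 - 6*u + 9) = (u - 3)*(u + 4)*(u - 3)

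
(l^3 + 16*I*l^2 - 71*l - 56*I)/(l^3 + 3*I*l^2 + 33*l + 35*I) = (l + 8*I)/(l - 5*I)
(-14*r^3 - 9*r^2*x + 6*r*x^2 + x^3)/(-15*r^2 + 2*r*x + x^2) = (-14*r^3 - 9*r^2*x + 6*r*x^2 + x^3)/(-15*r^2 + 2*r*x + x^2)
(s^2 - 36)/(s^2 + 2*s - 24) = (s - 6)/(s - 4)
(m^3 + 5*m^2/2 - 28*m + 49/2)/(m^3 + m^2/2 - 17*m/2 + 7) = (2*m^2 + 7*m - 49)/(2*m^2 + 3*m - 14)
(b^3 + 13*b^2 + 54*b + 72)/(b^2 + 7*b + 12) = b + 6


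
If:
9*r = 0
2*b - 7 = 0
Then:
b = 7/2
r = 0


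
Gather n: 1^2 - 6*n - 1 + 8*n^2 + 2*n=8*n^2 - 4*n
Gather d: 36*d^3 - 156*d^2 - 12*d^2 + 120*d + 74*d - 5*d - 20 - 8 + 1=36*d^3 - 168*d^2 + 189*d - 27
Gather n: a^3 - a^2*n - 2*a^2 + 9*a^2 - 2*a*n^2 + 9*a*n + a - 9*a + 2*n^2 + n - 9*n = a^3 + 7*a^2 - 8*a + n^2*(2 - 2*a) + n*(-a^2 + 9*a - 8)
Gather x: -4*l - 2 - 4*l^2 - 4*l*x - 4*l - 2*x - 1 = -4*l^2 - 8*l + x*(-4*l - 2) - 3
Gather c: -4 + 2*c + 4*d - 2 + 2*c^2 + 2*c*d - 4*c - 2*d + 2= 2*c^2 + c*(2*d - 2) + 2*d - 4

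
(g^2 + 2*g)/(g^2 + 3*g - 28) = g*(g + 2)/(g^2 + 3*g - 28)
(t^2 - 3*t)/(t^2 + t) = (t - 3)/(t + 1)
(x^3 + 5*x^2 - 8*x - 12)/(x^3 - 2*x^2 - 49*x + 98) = (x^2 + 7*x + 6)/(x^2 - 49)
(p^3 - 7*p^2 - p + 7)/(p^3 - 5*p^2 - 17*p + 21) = (p + 1)/(p + 3)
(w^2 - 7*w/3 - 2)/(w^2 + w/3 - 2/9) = 3*(w - 3)/(3*w - 1)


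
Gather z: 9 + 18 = 27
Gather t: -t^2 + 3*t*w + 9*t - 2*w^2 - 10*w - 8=-t^2 + t*(3*w + 9) - 2*w^2 - 10*w - 8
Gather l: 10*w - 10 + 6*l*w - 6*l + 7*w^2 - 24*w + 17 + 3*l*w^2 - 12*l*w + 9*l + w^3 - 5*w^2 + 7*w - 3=l*(3*w^2 - 6*w + 3) + w^3 + 2*w^2 - 7*w + 4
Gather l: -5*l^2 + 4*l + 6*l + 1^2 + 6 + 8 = -5*l^2 + 10*l + 15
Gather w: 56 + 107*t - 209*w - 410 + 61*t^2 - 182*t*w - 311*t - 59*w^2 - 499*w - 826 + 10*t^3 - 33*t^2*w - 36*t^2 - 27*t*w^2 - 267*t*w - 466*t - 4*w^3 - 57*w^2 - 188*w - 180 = 10*t^3 + 25*t^2 - 670*t - 4*w^3 + w^2*(-27*t - 116) + w*(-33*t^2 - 449*t - 896) - 1360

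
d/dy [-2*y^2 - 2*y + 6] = -4*y - 2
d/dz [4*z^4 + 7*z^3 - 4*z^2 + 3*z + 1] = 16*z^3 + 21*z^2 - 8*z + 3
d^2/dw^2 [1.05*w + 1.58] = 0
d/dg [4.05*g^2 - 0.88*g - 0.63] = 8.1*g - 0.88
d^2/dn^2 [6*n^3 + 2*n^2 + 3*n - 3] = 36*n + 4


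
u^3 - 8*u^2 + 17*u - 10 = (u - 5)*(u - 2)*(u - 1)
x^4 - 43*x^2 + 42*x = x*(x - 6)*(x - 1)*(x + 7)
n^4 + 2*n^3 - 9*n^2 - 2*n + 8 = (n - 2)*(n - 1)*(n + 1)*(n + 4)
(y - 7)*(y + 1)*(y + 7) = y^3 + y^2 - 49*y - 49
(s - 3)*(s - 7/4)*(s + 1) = s^3 - 15*s^2/4 + s/2 + 21/4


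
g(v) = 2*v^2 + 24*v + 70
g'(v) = 4*v + 24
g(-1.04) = 47.20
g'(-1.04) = 19.84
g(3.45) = 176.60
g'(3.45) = 37.80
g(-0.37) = 61.39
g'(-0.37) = 22.52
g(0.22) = 75.38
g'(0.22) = 24.88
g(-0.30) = 62.98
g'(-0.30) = 22.80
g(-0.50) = 58.50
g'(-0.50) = 22.00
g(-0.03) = 69.28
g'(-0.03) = 23.88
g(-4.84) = 0.69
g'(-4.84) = 4.64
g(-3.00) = 16.00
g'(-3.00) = 12.00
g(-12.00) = 70.00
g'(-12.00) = -24.00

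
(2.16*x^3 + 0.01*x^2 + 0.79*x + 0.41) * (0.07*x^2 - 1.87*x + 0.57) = 0.1512*x^5 - 4.0385*x^4 + 1.2678*x^3 - 1.4429*x^2 - 0.3164*x + 0.2337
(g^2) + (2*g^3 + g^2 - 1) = 2*g^3 + 2*g^2 - 1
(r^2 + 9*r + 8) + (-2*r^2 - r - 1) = -r^2 + 8*r + 7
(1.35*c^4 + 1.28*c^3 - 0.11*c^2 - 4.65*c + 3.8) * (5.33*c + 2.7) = 7.1955*c^5 + 10.4674*c^4 + 2.8697*c^3 - 25.0815*c^2 + 7.699*c + 10.26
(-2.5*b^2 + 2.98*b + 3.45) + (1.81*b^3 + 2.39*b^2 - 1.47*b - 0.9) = 1.81*b^3 - 0.11*b^2 + 1.51*b + 2.55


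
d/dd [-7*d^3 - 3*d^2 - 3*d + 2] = -21*d^2 - 6*d - 3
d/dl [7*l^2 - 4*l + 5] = 14*l - 4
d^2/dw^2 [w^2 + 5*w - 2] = 2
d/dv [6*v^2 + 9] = 12*v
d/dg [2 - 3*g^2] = -6*g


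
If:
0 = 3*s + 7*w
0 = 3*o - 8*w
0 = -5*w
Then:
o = 0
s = 0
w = 0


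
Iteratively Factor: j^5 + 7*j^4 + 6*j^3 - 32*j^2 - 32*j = (j + 1)*(j^4 + 6*j^3 - 32*j) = j*(j + 1)*(j^3 + 6*j^2 - 32) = j*(j + 1)*(j + 4)*(j^2 + 2*j - 8) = j*(j - 2)*(j + 1)*(j + 4)*(j + 4)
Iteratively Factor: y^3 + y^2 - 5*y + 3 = (y + 3)*(y^2 - 2*y + 1) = (y - 1)*(y + 3)*(y - 1)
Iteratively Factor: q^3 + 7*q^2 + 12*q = (q)*(q^2 + 7*q + 12) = q*(q + 3)*(q + 4)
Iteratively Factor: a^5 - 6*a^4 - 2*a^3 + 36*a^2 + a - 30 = (a - 3)*(a^4 - 3*a^3 - 11*a^2 + 3*a + 10) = (a - 3)*(a + 2)*(a^3 - 5*a^2 - a + 5) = (a - 3)*(a - 1)*(a + 2)*(a^2 - 4*a - 5) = (a - 5)*(a - 3)*(a - 1)*(a + 2)*(a + 1)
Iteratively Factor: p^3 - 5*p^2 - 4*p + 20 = (p + 2)*(p^2 - 7*p + 10) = (p - 5)*(p + 2)*(p - 2)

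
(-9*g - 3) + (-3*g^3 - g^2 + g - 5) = -3*g^3 - g^2 - 8*g - 8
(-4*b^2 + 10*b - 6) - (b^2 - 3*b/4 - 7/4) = -5*b^2 + 43*b/4 - 17/4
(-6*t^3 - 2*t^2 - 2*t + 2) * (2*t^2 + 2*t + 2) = -12*t^5 - 16*t^4 - 20*t^3 - 4*t^2 + 4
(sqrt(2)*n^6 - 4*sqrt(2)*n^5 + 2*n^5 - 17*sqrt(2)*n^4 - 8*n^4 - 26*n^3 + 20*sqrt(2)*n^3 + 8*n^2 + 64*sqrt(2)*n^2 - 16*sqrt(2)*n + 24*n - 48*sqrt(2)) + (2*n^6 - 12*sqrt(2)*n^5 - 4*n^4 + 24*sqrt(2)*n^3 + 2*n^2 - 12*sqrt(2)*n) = sqrt(2)*n^6 + 2*n^6 - 16*sqrt(2)*n^5 + 2*n^5 - 17*sqrt(2)*n^4 - 12*n^4 - 26*n^3 + 44*sqrt(2)*n^3 + 10*n^2 + 64*sqrt(2)*n^2 - 28*sqrt(2)*n + 24*n - 48*sqrt(2)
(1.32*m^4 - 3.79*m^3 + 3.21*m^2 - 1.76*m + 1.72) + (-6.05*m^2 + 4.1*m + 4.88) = 1.32*m^4 - 3.79*m^3 - 2.84*m^2 + 2.34*m + 6.6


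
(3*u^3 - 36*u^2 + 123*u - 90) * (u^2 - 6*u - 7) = 3*u^5 - 54*u^4 + 318*u^3 - 576*u^2 - 321*u + 630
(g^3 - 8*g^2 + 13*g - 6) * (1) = g^3 - 8*g^2 + 13*g - 6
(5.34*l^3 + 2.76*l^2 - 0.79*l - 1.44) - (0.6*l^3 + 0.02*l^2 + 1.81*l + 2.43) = 4.74*l^3 + 2.74*l^2 - 2.6*l - 3.87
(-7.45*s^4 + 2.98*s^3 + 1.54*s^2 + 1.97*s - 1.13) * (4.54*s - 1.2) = -33.823*s^5 + 22.4692*s^4 + 3.4156*s^3 + 7.0958*s^2 - 7.4942*s + 1.356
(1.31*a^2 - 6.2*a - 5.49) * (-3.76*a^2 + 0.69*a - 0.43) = -4.9256*a^4 + 24.2159*a^3 + 15.8011*a^2 - 1.1221*a + 2.3607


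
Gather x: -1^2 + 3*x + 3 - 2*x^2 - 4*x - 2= -2*x^2 - x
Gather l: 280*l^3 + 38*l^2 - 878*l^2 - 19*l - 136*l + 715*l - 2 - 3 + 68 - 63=280*l^3 - 840*l^2 + 560*l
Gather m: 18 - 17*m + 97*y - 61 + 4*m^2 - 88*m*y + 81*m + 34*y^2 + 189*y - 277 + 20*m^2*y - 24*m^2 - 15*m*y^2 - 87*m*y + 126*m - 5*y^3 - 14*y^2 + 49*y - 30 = m^2*(20*y - 20) + m*(-15*y^2 - 175*y + 190) - 5*y^3 + 20*y^2 + 335*y - 350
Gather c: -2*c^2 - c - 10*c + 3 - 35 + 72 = -2*c^2 - 11*c + 40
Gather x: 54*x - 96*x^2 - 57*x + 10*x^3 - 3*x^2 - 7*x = 10*x^3 - 99*x^2 - 10*x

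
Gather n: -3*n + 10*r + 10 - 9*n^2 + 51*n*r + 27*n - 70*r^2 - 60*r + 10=-9*n^2 + n*(51*r + 24) - 70*r^2 - 50*r + 20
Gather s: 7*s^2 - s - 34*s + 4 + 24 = 7*s^2 - 35*s + 28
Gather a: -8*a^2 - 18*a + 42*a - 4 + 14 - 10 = -8*a^2 + 24*a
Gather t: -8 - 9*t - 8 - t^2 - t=-t^2 - 10*t - 16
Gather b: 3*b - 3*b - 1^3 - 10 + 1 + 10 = 0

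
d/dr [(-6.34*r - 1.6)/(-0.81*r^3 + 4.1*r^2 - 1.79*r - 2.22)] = (-10.2708*r^3 + 22.106*r^2 + 13.12*r + 11.2108)/(0.6561*r^6 - 6.642*r^5 + 19.7098*r^4 - 11.0816*r^3 - 14.9999*r^2 + 7.9476*r + 4.9284)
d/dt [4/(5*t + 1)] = -20/(5*t + 1)^2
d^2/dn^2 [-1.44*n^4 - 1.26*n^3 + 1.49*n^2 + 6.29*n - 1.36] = -17.28*n^2 - 7.56*n + 2.98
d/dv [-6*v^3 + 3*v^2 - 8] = 6*v*(1 - 3*v)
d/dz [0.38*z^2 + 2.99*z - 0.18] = 0.76*z + 2.99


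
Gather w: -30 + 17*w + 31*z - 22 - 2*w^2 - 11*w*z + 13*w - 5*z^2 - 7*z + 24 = -2*w^2 + w*(30 - 11*z) - 5*z^2 + 24*z - 28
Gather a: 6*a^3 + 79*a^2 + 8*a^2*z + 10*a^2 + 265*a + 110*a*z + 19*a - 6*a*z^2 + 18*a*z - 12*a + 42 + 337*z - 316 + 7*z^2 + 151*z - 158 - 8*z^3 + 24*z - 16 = 6*a^3 + a^2*(8*z + 89) + a*(-6*z^2 + 128*z + 272) - 8*z^3 + 7*z^2 + 512*z - 448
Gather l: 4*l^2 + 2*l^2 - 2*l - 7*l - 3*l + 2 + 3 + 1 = 6*l^2 - 12*l + 6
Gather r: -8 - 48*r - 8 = -48*r - 16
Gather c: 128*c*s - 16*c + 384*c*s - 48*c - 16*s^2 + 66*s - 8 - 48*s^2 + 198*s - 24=c*(512*s - 64) - 64*s^2 + 264*s - 32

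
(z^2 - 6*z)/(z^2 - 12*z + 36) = z/(z - 6)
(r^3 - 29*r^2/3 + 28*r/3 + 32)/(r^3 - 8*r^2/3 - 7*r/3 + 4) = (r - 8)/(r - 1)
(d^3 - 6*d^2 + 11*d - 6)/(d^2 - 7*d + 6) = (d^2 - 5*d + 6)/(d - 6)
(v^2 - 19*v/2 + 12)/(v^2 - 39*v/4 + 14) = 2*(2*v - 3)/(4*v - 7)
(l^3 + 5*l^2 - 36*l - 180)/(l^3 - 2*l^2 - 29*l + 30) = (l + 6)/(l - 1)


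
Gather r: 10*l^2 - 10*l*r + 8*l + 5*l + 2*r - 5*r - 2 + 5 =10*l^2 + 13*l + r*(-10*l - 3) + 3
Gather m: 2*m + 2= 2*m + 2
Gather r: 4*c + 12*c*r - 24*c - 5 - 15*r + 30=-20*c + r*(12*c - 15) + 25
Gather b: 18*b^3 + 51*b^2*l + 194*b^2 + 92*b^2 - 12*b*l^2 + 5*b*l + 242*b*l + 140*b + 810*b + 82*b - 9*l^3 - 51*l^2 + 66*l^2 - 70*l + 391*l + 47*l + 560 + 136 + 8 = 18*b^3 + b^2*(51*l + 286) + b*(-12*l^2 + 247*l + 1032) - 9*l^3 + 15*l^2 + 368*l + 704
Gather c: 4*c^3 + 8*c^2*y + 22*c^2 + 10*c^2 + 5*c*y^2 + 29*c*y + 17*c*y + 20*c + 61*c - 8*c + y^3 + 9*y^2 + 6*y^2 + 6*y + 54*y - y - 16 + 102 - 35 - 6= 4*c^3 + c^2*(8*y + 32) + c*(5*y^2 + 46*y + 73) + y^3 + 15*y^2 + 59*y + 45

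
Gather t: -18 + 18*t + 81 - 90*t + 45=108 - 72*t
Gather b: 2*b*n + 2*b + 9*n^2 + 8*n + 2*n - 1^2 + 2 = b*(2*n + 2) + 9*n^2 + 10*n + 1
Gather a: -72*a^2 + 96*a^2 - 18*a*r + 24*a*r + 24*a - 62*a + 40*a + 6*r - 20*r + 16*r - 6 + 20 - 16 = 24*a^2 + a*(6*r + 2) + 2*r - 2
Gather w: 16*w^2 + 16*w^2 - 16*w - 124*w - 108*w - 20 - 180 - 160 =32*w^2 - 248*w - 360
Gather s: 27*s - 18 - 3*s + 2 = 24*s - 16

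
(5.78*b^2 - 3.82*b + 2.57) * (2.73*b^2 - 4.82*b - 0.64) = 15.7794*b^4 - 38.2882*b^3 + 21.7293*b^2 - 9.9426*b - 1.6448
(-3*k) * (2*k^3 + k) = -6*k^4 - 3*k^2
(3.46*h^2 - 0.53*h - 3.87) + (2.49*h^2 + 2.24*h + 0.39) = 5.95*h^2 + 1.71*h - 3.48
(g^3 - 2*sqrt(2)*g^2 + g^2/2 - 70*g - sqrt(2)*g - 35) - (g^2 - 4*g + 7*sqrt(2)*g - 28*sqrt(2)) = g^3 - 2*sqrt(2)*g^2 - g^2/2 - 66*g - 8*sqrt(2)*g - 35 + 28*sqrt(2)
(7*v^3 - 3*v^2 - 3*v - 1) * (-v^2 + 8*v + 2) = -7*v^5 + 59*v^4 - 7*v^3 - 29*v^2 - 14*v - 2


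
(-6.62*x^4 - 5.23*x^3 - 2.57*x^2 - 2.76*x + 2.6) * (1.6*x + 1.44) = -10.592*x^5 - 17.9008*x^4 - 11.6432*x^3 - 8.1168*x^2 + 0.1856*x + 3.744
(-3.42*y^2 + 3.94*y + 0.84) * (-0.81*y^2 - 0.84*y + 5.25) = 2.7702*y^4 - 0.3186*y^3 - 21.945*y^2 + 19.9794*y + 4.41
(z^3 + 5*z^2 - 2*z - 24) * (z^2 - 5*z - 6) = z^5 - 33*z^3 - 44*z^2 + 132*z + 144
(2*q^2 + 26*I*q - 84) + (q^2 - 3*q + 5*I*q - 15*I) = 3*q^2 - 3*q + 31*I*q - 84 - 15*I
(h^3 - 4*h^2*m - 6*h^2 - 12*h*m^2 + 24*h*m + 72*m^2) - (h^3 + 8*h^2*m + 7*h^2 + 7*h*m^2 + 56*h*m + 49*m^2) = -12*h^2*m - 13*h^2 - 19*h*m^2 - 32*h*m + 23*m^2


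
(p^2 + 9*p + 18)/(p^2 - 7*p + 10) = (p^2 + 9*p + 18)/(p^2 - 7*p + 10)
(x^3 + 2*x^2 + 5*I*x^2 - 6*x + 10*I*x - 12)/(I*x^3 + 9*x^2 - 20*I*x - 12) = (-I*x^3 + x^2*(5 - 2*I) + x*(10 + 6*I) + 12*I)/(x^3 - 9*I*x^2 - 20*x + 12*I)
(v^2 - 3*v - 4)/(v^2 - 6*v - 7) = (v - 4)/(v - 7)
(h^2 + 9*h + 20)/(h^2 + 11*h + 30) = (h + 4)/(h + 6)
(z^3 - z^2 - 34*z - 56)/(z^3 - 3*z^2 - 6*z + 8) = (z^2 - 3*z - 28)/(z^2 - 5*z + 4)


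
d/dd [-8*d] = -8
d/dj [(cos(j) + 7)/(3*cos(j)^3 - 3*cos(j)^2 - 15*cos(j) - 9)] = 2*(cos(j)^2 + 9*cos(j) - 16)*sin(j)/(3*(cos(j) - 3)^2*(cos(j) + 1)^3)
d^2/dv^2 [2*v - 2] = 0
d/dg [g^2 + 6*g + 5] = 2*g + 6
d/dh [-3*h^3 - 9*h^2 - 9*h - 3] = -9*h^2 - 18*h - 9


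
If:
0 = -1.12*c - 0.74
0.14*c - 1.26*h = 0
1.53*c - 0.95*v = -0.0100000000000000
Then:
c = -0.66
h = -0.07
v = -1.05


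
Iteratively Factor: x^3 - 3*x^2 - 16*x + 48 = (x - 3)*(x^2 - 16) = (x - 3)*(x + 4)*(x - 4)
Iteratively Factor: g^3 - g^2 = (g)*(g^2 - g) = g^2*(g - 1)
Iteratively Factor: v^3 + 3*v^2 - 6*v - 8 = (v + 1)*(v^2 + 2*v - 8) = (v - 2)*(v + 1)*(v + 4)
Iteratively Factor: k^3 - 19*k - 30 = (k + 2)*(k^2 - 2*k - 15) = (k - 5)*(k + 2)*(k + 3)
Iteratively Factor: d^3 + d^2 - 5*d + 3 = (d - 1)*(d^2 + 2*d - 3) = (d - 1)*(d + 3)*(d - 1)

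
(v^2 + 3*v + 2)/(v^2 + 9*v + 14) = (v + 1)/(v + 7)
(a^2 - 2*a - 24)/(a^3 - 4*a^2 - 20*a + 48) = 1/(a - 2)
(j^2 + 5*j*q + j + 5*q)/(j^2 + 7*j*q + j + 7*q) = (j + 5*q)/(j + 7*q)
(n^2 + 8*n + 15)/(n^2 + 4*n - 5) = (n + 3)/(n - 1)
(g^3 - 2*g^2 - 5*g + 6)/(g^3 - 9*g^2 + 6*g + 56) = (g^2 - 4*g + 3)/(g^2 - 11*g + 28)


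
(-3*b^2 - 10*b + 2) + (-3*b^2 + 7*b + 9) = -6*b^2 - 3*b + 11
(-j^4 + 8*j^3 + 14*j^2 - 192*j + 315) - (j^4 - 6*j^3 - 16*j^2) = -2*j^4 + 14*j^3 + 30*j^2 - 192*j + 315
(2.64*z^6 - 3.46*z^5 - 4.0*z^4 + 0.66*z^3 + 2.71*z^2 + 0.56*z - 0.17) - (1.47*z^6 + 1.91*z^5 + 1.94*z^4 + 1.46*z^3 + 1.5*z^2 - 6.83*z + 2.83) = 1.17*z^6 - 5.37*z^5 - 5.94*z^4 - 0.8*z^3 + 1.21*z^2 + 7.39*z - 3.0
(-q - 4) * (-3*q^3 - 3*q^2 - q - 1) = 3*q^4 + 15*q^3 + 13*q^2 + 5*q + 4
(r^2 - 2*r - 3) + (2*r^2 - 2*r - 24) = 3*r^2 - 4*r - 27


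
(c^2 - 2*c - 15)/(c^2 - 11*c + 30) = (c + 3)/(c - 6)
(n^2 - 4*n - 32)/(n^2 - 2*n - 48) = (n + 4)/(n + 6)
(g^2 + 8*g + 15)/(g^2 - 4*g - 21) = (g + 5)/(g - 7)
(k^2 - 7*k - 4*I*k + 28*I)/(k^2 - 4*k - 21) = (k - 4*I)/(k + 3)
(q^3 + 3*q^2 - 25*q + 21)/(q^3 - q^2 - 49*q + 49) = (q - 3)/(q - 7)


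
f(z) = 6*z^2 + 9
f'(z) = 12*z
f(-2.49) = 46.20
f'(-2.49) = -29.88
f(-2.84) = 57.39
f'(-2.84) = -34.08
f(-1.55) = 23.42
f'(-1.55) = -18.60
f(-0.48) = 10.38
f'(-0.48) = -5.76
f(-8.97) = 491.77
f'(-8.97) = -107.64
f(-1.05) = 15.62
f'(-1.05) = -12.60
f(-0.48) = 10.38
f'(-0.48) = -5.76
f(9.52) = 552.78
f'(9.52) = 114.24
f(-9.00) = 495.00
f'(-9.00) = -108.00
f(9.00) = 495.00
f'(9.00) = 108.00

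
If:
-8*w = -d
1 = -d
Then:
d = -1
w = -1/8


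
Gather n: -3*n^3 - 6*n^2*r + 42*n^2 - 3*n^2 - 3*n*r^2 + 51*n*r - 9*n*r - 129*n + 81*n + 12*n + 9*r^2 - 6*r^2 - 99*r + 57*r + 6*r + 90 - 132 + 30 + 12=-3*n^3 + n^2*(39 - 6*r) + n*(-3*r^2 + 42*r - 36) + 3*r^2 - 36*r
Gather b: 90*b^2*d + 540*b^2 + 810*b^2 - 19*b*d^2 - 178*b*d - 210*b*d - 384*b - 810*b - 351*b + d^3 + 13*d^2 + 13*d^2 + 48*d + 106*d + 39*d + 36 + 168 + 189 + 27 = b^2*(90*d + 1350) + b*(-19*d^2 - 388*d - 1545) + d^3 + 26*d^2 + 193*d + 420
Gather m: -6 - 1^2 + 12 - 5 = 0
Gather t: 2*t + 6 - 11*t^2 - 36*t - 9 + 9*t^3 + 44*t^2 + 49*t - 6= 9*t^3 + 33*t^2 + 15*t - 9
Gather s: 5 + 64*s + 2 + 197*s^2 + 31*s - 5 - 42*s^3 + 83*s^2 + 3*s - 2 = -42*s^3 + 280*s^2 + 98*s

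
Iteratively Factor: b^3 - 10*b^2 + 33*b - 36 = (b - 3)*(b^2 - 7*b + 12) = (b - 4)*(b - 3)*(b - 3)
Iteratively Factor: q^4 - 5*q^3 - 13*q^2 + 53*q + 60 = (q - 5)*(q^3 - 13*q - 12) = (q - 5)*(q + 1)*(q^2 - q - 12) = (q - 5)*(q + 1)*(q + 3)*(q - 4)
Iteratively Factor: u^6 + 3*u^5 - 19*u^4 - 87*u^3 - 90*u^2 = (u)*(u^5 + 3*u^4 - 19*u^3 - 87*u^2 - 90*u) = u*(u + 3)*(u^4 - 19*u^2 - 30*u) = u*(u + 2)*(u + 3)*(u^3 - 2*u^2 - 15*u) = u*(u - 5)*(u + 2)*(u + 3)*(u^2 + 3*u) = u*(u - 5)*(u + 2)*(u + 3)^2*(u)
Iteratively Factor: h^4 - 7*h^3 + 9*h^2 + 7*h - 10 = (h - 5)*(h^3 - 2*h^2 - h + 2) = (h - 5)*(h - 2)*(h^2 - 1) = (h - 5)*(h - 2)*(h - 1)*(h + 1)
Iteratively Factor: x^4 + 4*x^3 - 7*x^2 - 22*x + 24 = (x + 3)*(x^3 + x^2 - 10*x + 8) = (x - 1)*(x + 3)*(x^2 + 2*x - 8) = (x - 2)*(x - 1)*(x + 3)*(x + 4)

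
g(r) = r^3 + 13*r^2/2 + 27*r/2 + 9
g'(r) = 3*r^2 + 13*r + 27/2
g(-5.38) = -31.21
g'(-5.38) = 30.39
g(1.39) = 43.01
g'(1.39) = 37.37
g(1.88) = 64.00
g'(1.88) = 48.54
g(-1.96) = -0.02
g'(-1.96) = -0.46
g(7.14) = 800.75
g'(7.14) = 259.26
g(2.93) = 129.51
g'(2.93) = 77.34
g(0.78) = 23.96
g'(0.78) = 25.47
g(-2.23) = 0.13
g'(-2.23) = -0.57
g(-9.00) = -315.00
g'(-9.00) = 139.50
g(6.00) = 540.00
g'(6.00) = 199.50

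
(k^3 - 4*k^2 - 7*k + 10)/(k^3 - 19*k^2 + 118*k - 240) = (k^2 + k - 2)/(k^2 - 14*k + 48)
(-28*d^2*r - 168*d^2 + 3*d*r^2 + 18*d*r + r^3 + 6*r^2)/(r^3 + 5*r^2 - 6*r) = (-28*d^2 + 3*d*r + r^2)/(r*(r - 1))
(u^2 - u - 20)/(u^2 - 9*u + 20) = (u + 4)/(u - 4)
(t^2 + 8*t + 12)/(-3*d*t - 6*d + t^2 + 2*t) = (t + 6)/(-3*d + t)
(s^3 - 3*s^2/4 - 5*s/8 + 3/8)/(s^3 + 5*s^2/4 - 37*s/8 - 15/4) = (2*s^2 - 3*s + 1)/(2*s^2 + s - 10)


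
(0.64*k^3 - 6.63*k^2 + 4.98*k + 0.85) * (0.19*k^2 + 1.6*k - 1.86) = 0.1216*k^5 - 0.2357*k^4 - 10.8522*k^3 + 20.4613*k^2 - 7.9028*k - 1.581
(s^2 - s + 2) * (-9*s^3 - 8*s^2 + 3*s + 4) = -9*s^5 + s^4 - 7*s^3 - 15*s^2 + 2*s + 8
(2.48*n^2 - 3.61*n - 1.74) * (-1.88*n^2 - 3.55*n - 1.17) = -4.6624*n^4 - 2.0172*n^3 + 13.1851*n^2 + 10.4007*n + 2.0358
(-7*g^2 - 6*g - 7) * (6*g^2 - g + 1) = -42*g^4 - 29*g^3 - 43*g^2 + g - 7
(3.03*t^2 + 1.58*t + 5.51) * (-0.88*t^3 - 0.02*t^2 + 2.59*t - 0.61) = -2.6664*t^5 - 1.451*t^4 + 2.9673*t^3 + 2.1337*t^2 + 13.3071*t - 3.3611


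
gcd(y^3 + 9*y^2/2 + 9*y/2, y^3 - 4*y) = y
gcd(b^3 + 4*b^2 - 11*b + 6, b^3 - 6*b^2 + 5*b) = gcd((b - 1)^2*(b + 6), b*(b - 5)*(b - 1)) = b - 1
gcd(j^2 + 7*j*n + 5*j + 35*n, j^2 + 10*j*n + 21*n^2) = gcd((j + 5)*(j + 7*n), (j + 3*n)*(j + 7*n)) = j + 7*n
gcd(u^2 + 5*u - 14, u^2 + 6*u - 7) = u + 7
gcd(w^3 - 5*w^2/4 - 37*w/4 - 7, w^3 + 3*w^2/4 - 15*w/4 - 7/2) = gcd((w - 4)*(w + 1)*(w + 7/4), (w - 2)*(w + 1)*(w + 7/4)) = w^2 + 11*w/4 + 7/4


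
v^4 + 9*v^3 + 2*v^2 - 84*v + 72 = (v - 2)*(v - 1)*(v + 6)^2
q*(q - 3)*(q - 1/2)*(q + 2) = q^4 - 3*q^3/2 - 11*q^2/2 + 3*q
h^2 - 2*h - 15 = (h - 5)*(h + 3)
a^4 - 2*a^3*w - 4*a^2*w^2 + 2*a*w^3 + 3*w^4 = (a - 3*w)*(a - w)*(a + w)^2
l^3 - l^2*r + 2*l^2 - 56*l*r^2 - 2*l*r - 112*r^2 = (l + 2)*(l - 8*r)*(l + 7*r)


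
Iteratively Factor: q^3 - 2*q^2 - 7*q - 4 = (q + 1)*(q^2 - 3*q - 4) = (q + 1)^2*(q - 4)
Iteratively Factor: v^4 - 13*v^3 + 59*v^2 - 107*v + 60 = (v - 4)*(v^3 - 9*v^2 + 23*v - 15) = (v - 5)*(v - 4)*(v^2 - 4*v + 3) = (v - 5)*(v - 4)*(v - 1)*(v - 3)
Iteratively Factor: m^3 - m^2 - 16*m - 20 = (m + 2)*(m^2 - 3*m - 10) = (m - 5)*(m + 2)*(m + 2)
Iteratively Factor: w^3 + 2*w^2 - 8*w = (w - 2)*(w^2 + 4*w) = w*(w - 2)*(w + 4)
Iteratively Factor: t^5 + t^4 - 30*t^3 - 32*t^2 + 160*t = (t - 5)*(t^4 + 6*t^3 - 32*t) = t*(t - 5)*(t^3 + 6*t^2 - 32) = t*(t - 5)*(t + 4)*(t^2 + 2*t - 8) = t*(t - 5)*(t + 4)^2*(t - 2)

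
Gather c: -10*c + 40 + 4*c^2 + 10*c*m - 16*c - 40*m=4*c^2 + c*(10*m - 26) - 40*m + 40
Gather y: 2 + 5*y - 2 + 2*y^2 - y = 2*y^2 + 4*y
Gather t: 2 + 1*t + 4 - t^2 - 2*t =-t^2 - t + 6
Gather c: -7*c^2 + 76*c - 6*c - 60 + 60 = -7*c^2 + 70*c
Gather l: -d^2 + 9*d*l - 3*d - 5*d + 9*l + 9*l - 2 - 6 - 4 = -d^2 - 8*d + l*(9*d + 18) - 12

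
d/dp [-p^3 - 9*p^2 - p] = -3*p^2 - 18*p - 1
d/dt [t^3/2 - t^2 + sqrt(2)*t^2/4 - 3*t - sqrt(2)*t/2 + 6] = 3*t^2/2 - 2*t + sqrt(2)*t/2 - 3 - sqrt(2)/2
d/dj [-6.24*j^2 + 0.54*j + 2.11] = 0.54 - 12.48*j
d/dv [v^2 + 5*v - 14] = 2*v + 5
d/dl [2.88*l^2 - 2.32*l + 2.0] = 5.76*l - 2.32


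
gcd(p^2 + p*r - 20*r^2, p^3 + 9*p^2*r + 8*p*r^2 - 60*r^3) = p + 5*r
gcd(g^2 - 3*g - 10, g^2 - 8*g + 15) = g - 5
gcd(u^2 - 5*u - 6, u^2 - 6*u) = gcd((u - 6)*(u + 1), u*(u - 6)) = u - 6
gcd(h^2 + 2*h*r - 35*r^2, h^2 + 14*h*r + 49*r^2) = h + 7*r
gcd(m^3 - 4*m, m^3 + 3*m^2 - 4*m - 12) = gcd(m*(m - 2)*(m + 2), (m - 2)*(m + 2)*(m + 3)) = m^2 - 4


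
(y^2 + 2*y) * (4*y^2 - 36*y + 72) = 4*y^4 - 28*y^3 + 144*y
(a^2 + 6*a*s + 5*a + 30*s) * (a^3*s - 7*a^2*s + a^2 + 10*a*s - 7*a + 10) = a^5*s + 6*a^4*s^2 - 2*a^4*s + a^4 - 12*a^3*s^2 - 19*a^3*s - 2*a^3 - 150*a^2*s^2 + 38*a^2*s - 25*a^2 + 300*a*s^2 - 150*a*s + 50*a + 300*s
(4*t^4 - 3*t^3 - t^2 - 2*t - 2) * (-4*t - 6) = -16*t^5 - 12*t^4 + 22*t^3 + 14*t^2 + 20*t + 12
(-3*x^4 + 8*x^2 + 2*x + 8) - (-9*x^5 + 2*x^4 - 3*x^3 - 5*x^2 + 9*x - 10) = 9*x^5 - 5*x^4 + 3*x^3 + 13*x^2 - 7*x + 18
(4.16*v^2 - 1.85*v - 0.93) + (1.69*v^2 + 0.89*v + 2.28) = 5.85*v^2 - 0.96*v + 1.35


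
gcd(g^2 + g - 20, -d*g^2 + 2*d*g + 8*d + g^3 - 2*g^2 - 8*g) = g - 4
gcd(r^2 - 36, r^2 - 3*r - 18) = r - 6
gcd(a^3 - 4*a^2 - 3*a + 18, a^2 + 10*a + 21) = 1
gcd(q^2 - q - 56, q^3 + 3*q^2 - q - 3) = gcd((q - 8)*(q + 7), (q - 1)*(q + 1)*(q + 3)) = 1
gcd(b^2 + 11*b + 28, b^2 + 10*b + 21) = b + 7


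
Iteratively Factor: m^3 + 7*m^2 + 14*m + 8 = (m + 4)*(m^2 + 3*m + 2) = (m + 1)*(m + 4)*(m + 2)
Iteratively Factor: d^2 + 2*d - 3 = (d + 3)*(d - 1)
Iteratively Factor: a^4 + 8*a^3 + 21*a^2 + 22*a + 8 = (a + 1)*(a^3 + 7*a^2 + 14*a + 8) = (a + 1)^2*(a^2 + 6*a + 8) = (a + 1)^2*(a + 2)*(a + 4)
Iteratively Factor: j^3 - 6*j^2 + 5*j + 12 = (j + 1)*(j^2 - 7*j + 12) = (j - 4)*(j + 1)*(j - 3)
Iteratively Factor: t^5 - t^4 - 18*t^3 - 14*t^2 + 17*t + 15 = (t - 1)*(t^4 - 18*t^2 - 32*t - 15) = (t - 5)*(t - 1)*(t^3 + 5*t^2 + 7*t + 3) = (t - 5)*(t - 1)*(t + 3)*(t^2 + 2*t + 1) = (t - 5)*(t - 1)*(t + 1)*(t + 3)*(t + 1)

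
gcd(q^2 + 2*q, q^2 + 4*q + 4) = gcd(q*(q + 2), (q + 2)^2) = q + 2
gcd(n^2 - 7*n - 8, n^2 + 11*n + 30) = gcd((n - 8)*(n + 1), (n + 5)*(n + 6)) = 1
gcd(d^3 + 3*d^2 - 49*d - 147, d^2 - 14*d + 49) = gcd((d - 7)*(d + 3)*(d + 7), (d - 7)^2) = d - 7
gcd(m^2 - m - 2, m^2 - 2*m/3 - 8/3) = m - 2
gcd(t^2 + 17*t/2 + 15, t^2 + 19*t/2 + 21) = t + 6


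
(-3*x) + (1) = 1 - 3*x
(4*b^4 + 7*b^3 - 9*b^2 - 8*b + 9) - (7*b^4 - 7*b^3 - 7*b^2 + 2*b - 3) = -3*b^4 + 14*b^3 - 2*b^2 - 10*b + 12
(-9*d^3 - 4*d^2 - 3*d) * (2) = -18*d^3 - 8*d^2 - 6*d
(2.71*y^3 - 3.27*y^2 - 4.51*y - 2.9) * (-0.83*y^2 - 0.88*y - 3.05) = -2.2493*y^5 + 0.3293*y^4 - 1.6446*y^3 + 16.3493*y^2 + 16.3075*y + 8.845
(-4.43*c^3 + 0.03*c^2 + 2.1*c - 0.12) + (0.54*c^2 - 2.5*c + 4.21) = -4.43*c^3 + 0.57*c^2 - 0.4*c + 4.09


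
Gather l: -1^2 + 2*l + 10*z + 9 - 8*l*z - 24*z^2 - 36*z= l*(2 - 8*z) - 24*z^2 - 26*z + 8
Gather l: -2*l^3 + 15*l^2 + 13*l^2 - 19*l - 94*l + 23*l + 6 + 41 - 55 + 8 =-2*l^3 + 28*l^2 - 90*l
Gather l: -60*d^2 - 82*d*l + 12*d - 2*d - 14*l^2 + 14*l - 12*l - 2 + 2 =-60*d^2 + 10*d - 14*l^2 + l*(2 - 82*d)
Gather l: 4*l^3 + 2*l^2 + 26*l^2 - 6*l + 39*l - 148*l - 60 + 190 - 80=4*l^3 + 28*l^2 - 115*l + 50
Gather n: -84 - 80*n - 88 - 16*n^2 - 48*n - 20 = -16*n^2 - 128*n - 192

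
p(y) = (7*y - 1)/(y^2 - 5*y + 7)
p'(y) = (5 - 2*y)*(7*y - 1)/(y^2 - 5*y + 7)^2 + 7/(y^2 - 5*y + 7)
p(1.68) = 7.56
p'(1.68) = 13.64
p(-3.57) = -0.69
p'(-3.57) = -0.04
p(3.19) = 17.40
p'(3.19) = -13.87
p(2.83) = 21.90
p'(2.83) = -8.68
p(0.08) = -0.07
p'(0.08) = 1.01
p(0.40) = 0.35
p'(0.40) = 1.64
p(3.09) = 18.79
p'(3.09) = -13.81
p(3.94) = 9.41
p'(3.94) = -7.12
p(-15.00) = -0.35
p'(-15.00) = -0.02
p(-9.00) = -0.48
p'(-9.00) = -0.03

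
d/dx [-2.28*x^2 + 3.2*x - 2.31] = 3.2 - 4.56*x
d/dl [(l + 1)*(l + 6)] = 2*l + 7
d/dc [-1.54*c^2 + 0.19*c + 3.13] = 0.19 - 3.08*c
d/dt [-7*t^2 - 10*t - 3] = -14*t - 10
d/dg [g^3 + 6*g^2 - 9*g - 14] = 3*g^2 + 12*g - 9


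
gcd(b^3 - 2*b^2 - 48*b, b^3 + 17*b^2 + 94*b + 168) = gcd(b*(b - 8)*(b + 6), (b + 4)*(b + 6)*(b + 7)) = b + 6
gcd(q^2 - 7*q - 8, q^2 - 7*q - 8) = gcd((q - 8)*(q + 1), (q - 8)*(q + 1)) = q^2 - 7*q - 8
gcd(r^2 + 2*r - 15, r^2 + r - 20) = r + 5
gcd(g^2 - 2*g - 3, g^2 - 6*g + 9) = g - 3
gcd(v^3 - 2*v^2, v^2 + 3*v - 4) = 1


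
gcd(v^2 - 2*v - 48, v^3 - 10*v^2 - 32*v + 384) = v^2 - 2*v - 48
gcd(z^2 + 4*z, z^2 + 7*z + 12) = z + 4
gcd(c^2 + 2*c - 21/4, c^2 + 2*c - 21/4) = c^2 + 2*c - 21/4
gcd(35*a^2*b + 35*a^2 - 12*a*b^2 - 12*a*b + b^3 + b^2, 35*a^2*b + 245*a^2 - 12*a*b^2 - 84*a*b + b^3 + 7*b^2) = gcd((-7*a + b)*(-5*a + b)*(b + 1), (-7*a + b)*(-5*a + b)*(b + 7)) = 35*a^2 - 12*a*b + b^2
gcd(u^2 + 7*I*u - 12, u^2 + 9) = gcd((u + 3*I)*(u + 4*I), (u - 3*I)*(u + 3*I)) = u + 3*I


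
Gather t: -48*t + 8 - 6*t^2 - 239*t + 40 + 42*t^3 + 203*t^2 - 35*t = 42*t^3 + 197*t^2 - 322*t + 48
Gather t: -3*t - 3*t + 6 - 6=-6*t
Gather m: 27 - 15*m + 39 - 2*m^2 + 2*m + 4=-2*m^2 - 13*m + 70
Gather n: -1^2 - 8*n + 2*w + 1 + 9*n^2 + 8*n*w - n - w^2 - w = 9*n^2 + n*(8*w - 9) - w^2 + w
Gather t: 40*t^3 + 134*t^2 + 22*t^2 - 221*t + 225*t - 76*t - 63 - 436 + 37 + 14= 40*t^3 + 156*t^2 - 72*t - 448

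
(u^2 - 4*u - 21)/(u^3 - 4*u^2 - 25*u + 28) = (u + 3)/(u^2 + 3*u - 4)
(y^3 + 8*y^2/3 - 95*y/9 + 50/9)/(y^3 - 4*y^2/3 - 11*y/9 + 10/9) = (y + 5)/(y + 1)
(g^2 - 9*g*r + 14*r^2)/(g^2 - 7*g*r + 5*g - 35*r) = (g - 2*r)/(g + 5)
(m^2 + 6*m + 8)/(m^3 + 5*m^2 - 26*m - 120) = (m + 2)/(m^2 + m - 30)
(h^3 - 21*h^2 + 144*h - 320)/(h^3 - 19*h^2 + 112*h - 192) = (h - 5)/(h - 3)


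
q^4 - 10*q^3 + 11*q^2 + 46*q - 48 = (q - 8)*(q - 3)*(q - 1)*(q + 2)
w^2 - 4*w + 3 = (w - 3)*(w - 1)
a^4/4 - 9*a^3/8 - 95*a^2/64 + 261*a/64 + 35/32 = (a/4 + 1/2)*(a - 5)*(a - 7/4)*(a + 1/4)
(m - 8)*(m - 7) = m^2 - 15*m + 56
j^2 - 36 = (j - 6)*(j + 6)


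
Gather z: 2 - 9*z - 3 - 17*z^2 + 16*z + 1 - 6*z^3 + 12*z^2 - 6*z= -6*z^3 - 5*z^2 + z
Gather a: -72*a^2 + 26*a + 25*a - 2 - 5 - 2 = -72*a^2 + 51*a - 9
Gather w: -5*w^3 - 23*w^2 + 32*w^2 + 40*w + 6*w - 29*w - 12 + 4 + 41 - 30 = -5*w^3 + 9*w^2 + 17*w + 3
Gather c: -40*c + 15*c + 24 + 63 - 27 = 60 - 25*c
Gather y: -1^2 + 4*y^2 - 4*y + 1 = 4*y^2 - 4*y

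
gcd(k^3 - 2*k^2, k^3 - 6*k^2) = k^2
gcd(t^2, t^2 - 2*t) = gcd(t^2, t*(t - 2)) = t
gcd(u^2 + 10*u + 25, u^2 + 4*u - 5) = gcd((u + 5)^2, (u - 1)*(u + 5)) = u + 5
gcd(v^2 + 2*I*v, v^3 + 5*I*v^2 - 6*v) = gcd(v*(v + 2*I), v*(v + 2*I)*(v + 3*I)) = v^2 + 2*I*v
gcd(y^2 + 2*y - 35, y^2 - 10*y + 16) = 1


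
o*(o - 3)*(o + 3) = o^3 - 9*o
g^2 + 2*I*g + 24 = (g - 4*I)*(g + 6*I)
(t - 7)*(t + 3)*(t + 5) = t^3 + t^2 - 41*t - 105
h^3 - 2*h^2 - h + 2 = (h - 2)*(h - 1)*(h + 1)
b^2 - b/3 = b*(b - 1/3)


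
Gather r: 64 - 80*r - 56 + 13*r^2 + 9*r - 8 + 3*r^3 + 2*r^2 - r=3*r^3 + 15*r^2 - 72*r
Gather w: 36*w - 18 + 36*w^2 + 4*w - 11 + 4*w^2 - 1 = 40*w^2 + 40*w - 30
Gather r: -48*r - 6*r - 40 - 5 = -54*r - 45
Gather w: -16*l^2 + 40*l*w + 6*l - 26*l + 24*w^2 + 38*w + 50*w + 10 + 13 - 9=-16*l^2 - 20*l + 24*w^2 + w*(40*l + 88) + 14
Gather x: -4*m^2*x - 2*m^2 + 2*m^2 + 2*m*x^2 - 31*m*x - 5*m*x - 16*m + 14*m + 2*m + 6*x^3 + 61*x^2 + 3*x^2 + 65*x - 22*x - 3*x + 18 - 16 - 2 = 6*x^3 + x^2*(2*m + 64) + x*(-4*m^2 - 36*m + 40)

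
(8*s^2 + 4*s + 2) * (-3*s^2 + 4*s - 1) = -24*s^4 + 20*s^3 + 2*s^2 + 4*s - 2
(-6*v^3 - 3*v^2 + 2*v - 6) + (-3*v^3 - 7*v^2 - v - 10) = -9*v^3 - 10*v^2 + v - 16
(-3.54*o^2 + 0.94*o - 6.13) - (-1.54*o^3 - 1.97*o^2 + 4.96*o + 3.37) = 1.54*o^3 - 1.57*o^2 - 4.02*o - 9.5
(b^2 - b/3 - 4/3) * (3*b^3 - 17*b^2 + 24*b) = 3*b^5 - 18*b^4 + 77*b^3/3 + 44*b^2/3 - 32*b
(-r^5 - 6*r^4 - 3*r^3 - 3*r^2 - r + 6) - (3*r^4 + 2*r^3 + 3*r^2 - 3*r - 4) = -r^5 - 9*r^4 - 5*r^3 - 6*r^2 + 2*r + 10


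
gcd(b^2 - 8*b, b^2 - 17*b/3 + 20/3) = 1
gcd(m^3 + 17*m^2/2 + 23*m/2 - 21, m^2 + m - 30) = m + 6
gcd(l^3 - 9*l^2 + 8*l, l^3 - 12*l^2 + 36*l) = l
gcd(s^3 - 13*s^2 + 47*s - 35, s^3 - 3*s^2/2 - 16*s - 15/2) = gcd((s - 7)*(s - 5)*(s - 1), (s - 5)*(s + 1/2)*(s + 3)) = s - 5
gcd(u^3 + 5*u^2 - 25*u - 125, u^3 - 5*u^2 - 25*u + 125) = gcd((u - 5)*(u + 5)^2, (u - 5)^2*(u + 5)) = u^2 - 25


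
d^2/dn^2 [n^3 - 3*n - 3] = 6*n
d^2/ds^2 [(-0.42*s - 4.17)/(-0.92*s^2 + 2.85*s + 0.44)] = ((-2.3184*s - 5.2788)*(-0.92*s^2 + 2.85*s + 0.44) - (0.42*s + 4.17)*(1.84*s - 2.85)*(3.68*s - 5.7))/(-0.92*s^2 + 2.85*s + 0.44)^3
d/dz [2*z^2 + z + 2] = 4*z + 1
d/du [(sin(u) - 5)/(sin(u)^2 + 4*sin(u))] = (-cos(u) + 10/tan(u) + 20*cos(u)/sin(u)^2)/(sin(u) + 4)^2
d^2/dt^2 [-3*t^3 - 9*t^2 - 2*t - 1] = -18*t - 18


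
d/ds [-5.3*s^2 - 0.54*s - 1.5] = -10.6*s - 0.54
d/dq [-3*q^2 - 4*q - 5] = -6*q - 4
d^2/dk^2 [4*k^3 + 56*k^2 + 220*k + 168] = 24*k + 112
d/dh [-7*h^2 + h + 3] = 1 - 14*h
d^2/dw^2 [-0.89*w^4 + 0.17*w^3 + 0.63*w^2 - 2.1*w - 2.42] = -10.68*w^2 + 1.02*w + 1.26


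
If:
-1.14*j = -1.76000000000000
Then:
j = 1.54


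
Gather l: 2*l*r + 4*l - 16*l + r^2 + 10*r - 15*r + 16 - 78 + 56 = l*(2*r - 12) + r^2 - 5*r - 6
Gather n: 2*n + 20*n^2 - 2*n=20*n^2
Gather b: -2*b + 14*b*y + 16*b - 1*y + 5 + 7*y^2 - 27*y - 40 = b*(14*y + 14) + 7*y^2 - 28*y - 35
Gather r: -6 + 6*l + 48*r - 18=6*l + 48*r - 24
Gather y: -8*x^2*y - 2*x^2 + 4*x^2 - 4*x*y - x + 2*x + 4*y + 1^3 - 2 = 2*x^2 + x + y*(-8*x^2 - 4*x + 4) - 1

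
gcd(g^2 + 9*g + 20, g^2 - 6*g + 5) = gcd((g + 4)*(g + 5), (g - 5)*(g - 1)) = 1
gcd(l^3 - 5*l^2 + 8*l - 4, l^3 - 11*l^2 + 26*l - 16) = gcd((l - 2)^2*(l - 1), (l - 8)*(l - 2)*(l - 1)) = l^2 - 3*l + 2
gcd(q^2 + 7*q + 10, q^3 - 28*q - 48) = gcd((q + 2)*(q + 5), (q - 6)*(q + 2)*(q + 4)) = q + 2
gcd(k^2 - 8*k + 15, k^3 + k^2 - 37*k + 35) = k - 5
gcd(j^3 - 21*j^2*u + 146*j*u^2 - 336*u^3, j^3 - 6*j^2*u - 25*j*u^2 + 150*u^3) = -j + 6*u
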